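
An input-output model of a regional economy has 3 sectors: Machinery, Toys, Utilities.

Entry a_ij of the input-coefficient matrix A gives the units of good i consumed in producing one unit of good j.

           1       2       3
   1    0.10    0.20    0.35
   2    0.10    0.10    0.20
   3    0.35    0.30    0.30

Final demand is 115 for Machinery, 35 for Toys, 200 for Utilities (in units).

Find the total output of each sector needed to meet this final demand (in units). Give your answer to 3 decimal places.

I − A =
  [   0.90    -0.20    -0.35]
  [  -0.10     0.90    -0.20]
  [  -0.35    -0.30     0.70]
Cofactors of I−A, C_ij = (−1)^(i+j)·(minor ij) (rows/columns in the sector order above):
  C_11 = (0.90)(0.70) − (-0.20)(-0.30) = 0.5700
  C_12 = −[(-0.10)(0.70) − (-0.20)(-0.35)] = 0.1400
  C_13 = (-0.10)(-0.30) − (0.90)(-0.35) = 0.3450
  C_21 = −[(-0.20)(0.70) − (-0.35)(-0.30)] = 0.2450
  C_22 = (0.90)(0.70) − (-0.35)(-0.35) = 0.5075
  C_23 = −[(0.90)(-0.30) − (-0.20)(-0.35)] = 0.3400
  C_31 = (-0.20)(-0.20) − (-0.35)(0.90) = 0.3550
  C_32 = −[(0.90)(-0.20) − (-0.35)(-0.10)] = 0.2150
  C_33 = (0.90)(0.90) − (-0.20)(-0.10) = 0.7900
det(I−A) = Σ_j (I−A)_1j·C_1j = (0.90)(0.5700) + (-0.20)(0.1400) + (-0.35)(0.3450) = 0.36425
adj(I−A) = Cᵀ =
  [ 0.5700   0.2450   0.3550]
  [ 0.1400   0.5075   0.2150]
  [ 0.3450   0.3400   0.7900]
(I − A)⁻¹ = adj(I−A) / det(I−A) ≈
  [   1.5649     0.6726     0.9746]
  [   0.3844     1.3933     0.5903]
  [   0.9472     0.9334     2.1688]
x = (I − A)⁻¹ d = adj(I−A)·d / det(I−A), with det(I−A) = 0.36425:
  x_1 = (0.5700·115 + 0.2450·35 + 0.3550·200) / 0.36425 = 145.125 / 0.36425 ≈ 398.421
  x_2 = (0.1400·115 + 0.5075·35 + 0.2150·200) / 0.36425 = 76.8625 / 0.36425 ≈ 211.016
  x_3 = (0.3450·115 + 0.3400·35 + 0.7900·200) / 0.36425 = 209.575 / 0.36425 ≈ 575.360

x_1 = 398.421, x_2 = 211.016, x_3 = 575.360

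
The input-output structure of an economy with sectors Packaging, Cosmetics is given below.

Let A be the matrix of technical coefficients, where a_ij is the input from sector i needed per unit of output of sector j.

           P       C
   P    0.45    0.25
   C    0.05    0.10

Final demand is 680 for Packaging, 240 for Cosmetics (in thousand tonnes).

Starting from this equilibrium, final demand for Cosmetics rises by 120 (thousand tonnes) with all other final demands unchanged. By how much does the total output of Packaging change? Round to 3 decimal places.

I − A =
  [   0.55    -0.25]
  [  -0.05     0.90]
det(I−A) = (0.55)(0.90) − (-0.25)(-0.05) = 0.4825
adj(I−A) = [[0.90, 0.25], [0.05, 0.55]]
(I − A)⁻¹ = adj(I−A) / det(I−A) ≈
  [   1.8653     0.5181]
  [   0.1036     1.1399]
Δx = (I − A)⁻¹ Δd with Δd having +120 in the Cosmetics component and 0 elsewhere.
So Δx_P = L_PC · (+120), where L_PC = adj(I−A)_PC / det(I−A) = 0.25 / 0.4825.
Δx_P = 0.25 × (+120) / 0.4825 = 30.00 / 0.4825 ≈ 62.176.

Δx_P = 62.176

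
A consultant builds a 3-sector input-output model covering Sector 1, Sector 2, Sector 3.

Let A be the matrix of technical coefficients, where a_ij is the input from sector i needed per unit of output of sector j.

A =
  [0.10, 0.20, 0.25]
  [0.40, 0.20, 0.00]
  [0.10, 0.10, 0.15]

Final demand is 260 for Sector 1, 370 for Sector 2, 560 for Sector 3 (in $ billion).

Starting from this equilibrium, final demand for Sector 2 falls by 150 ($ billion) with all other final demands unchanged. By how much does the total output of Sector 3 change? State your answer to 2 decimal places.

I − A =
  [   0.90    -0.20    -0.25]
  [  -0.40     0.80     0.00]
  [  -0.10    -0.10     0.85]
Cofactors of I−A, C_ij = (−1)^(i+j)·(minor ij) (rows/columns in the sector order above):
  C_11 = (0.80)(0.85) − (0.00)(-0.10) = 0.6800
  C_12 = −[(-0.40)(0.85) − (0.00)(-0.10)] = 0.3400
  C_13 = (-0.40)(-0.10) − (0.80)(-0.10) = 0.1200
  C_21 = −[(-0.20)(0.85) − (-0.25)(-0.10)] = 0.1950
  C_22 = (0.90)(0.85) − (-0.25)(-0.10) = 0.7400
  C_23 = −[(0.90)(-0.10) − (-0.20)(-0.10)] = 0.1100
  C_31 = (-0.20)(0.00) − (-0.25)(0.80) = 0.2000
  C_32 = −[(0.90)(0.00) − (-0.25)(-0.40)] = 0.1000
  C_33 = (0.90)(0.80) − (-0.20)(-0.40) = 0.6400
det(I−A) = Σ_j (I−A)_1j·C_1j = (0.90)(0.6800) + (-0.20)(0.3400) + (-0.25)(0.1200) = 0.5140
adj(I−A) = Cᵀ =
  [ 0.6800   0.1950   0.2000]
  [ 0.3400   0.7400   0.1000]
  [ 0.1200   0.1100   0.6400]
(I − A)⁻¹ = adj(I−A) / det(I−A) ≈
  [   1.3230     0.3794     0.3891]
  [   0.6615     1.4397     0.1946]
  [   0.2335     0.2140     1.2451]
Δx = (I − A)⁻¹ Δd with Δd having -150 in the Sector 2 component and 0 elsewhere.
So Δx_3 = L_32 · (-150), where L_32 = adj(I−A)_32 / det(I−A) = 0.1100 / 0.5140.
Δx_3 = 0.1100 × (-150) / 0.5140 = -16.50 / 0.5140 ≈ -32.10.

Δx_3 = -32.10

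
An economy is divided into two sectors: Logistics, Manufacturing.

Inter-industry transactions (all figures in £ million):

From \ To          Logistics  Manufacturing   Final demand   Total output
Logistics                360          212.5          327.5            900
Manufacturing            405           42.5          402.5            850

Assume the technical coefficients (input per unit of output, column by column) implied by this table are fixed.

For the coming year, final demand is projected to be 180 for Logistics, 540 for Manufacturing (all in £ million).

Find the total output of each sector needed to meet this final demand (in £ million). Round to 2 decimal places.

x_L = 668.85, x_M = 885.25

Technical coefficients a_ij = z_ij / X_j:
  a_LL = 360/900 = 0.40, a_ML = 405/900 = 0.45
  a_LM = 212.5/850 = 0.25, a_MM = 42.5/850 = 0.05
I − A =
  [   0.60    -0.25]
  [  -0.45     0.95]
det(I−A) = (0.60)(0.95) − (-0.25)(-0.45) = 0.4575
adj(I−A) = [[0.95, 0.25], [0.45, 0.60]]
(I − A)⁻¹ = adj(I−A) / det(I−A) ≈
  [   2.0765     0.5464]
  [   0.9836     1.3115]
x = (I − A)⁻¹ d = adj(I−A)·d / det(I−A), with det(I−A) = 0.4575:
  x_L = (0.95·180 + 0.25·540) / 0.4575 = 306.00 / 0.4575 ≈ 668.85
  x_M = (0.45·180 + 0.60·540) / 0.4575 = 405.00 / 0.4575 ≈ 885.25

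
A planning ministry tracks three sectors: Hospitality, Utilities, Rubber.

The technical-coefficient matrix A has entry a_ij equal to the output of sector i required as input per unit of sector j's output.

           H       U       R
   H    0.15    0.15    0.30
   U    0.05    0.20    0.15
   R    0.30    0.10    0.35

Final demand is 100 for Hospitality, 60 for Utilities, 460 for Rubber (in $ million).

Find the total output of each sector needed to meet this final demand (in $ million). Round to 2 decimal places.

x_H = 519.87, x_U = 293.64, x_R = 992.81

I − A =
  [   0.85    -0.15    -0.30]
  [  -0.05     0.80    -0.15]
  [  -0.30    -0.10     0.65]
Cofactors of I−A, C_ij = (−1)^(i+j)·(minor ij) (rows/columns in the sector order above):
  C_11 = (0.80)(0.65) − (-0.15)(-0.10) = 0.5050
  C_12 = −[(-0.05)(0.65) − (-0.15)(-0.30)] = 0.0775
  C_13 = (-0.05)(-0.10) − (0.80)(-0.30) = 0.2450
  C_21 = −[(-0.15)(0.65) − (-0.30)(-0.10)] = 0.1275
  C_22 = (0.85)(0.65) − (-0.30)(-0.30) = 0.4625
  C_23 = −[(0.85)(-0.10) − (-0.15)(-0.30)] = 0.1300
  C_31 = (-0.15)(-0.15) − (-0.30)(0.80) = 0.2625
  C_32 = −[(0.85)(-0.15) − (-0.30)(-0.05)] = 0.1425
  C_33 = (0.85)(0.80) − (-0.15)(-0.05) = 0.6725
det(I−A) = Σ_j (I−A)_1j·C_1j = (0.85)(0.5050) + (-0.15)(0.0775) + (-0.30)(0.2450) = 0.344125
adj(I−A) = Cᵀ =
  [ 0.5050   0.1275   0.2625]
  [ 0.0775   0.4625   0.1425]
  [ 0.2450   0.1300   0.6725]
(I − A)⁻¹ = adj(I−A) / det(I−A) ≈
  [   1.4675     0.3705     0.7628]
  [   0.2252     1.3440     0.4141]
  [   0.7120     0.3778     1.9542]
x = (I − A)⁻¹ d = adj(I−A)·d / det(I−A), with det(I−A) = 0.344125:
  x_H = (0.5050·100 + 0.1275·60 + 0.2625·460) / 0.344125 = 178.90 / 0.344125 ≈ 519.87
  x_U = (0.0775·100 + 0.4625·60 + 0.1425·460) / 0.344125 = 101.05 / 0.344125 ≈ 293.64
  x_R = (0.2450·100 + 0.1300·60 + 0.6725·460) / 0.344125 = 341.65 / 0.344125 ≈ 992.81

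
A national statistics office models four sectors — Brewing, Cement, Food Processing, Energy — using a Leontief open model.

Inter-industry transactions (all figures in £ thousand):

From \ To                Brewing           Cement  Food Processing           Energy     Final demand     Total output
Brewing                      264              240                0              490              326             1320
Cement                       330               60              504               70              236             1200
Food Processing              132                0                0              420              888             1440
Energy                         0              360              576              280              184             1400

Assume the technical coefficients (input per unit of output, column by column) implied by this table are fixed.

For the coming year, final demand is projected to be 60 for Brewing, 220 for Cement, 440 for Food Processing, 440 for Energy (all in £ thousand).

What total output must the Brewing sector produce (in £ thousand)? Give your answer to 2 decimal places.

Technical coefficients a_ij = z_ij / X_j:
  a_11 = 264/1320 = 0.20, a_21 = 330/1320 = 0.25, a_31 = 132/1320 = 0.10, a_41 = 0/1320 = 0.00
  a_12 = 240/1200 = 0.20, a_22 = 60/1200 = 0.05, a_32 = 0/1200 = 0.00, a_42 = 360/1200 = 0.30
  a_13 = 0/1440 = 0.00, a_23 = 504/1440 = 0.35, a_33 = 0/1440 = 0.00, a_43 = 576/1440 = 0.40
  a_14 = 490/1400 = 0.35, a_24 = 70/1400 = 0.05, a_34 = 420/1400 = 0.30, a_44 = 280/1400 = 0.20
I − A =
  [   0.80    -0.20     0.00    -0.35]
  [  -0.25     0.95    -0.35    -0.05]
  [  -0.10     0.00     1.00    -0.30]
  [   0.00    -0.30    -0.40     0.80]
Compute the cofactors C_ij = (−1)^(i+j)·(3×3 minor ij) of I−A; the adjugate is their transpose:
adj(I−A) = Cᵀ =
  [ 0.59950   0.24100   0.22975   0.36350]
  [ 0.20000   0.53000   0.27500   0.22375]
  [ 0.09700   0.09850   0.52975   0.24725]
  [ 0.12350   0.24800   0.36800   0.70300]
det(I−A) = Σ_j (I−A)_1j·C_1j = (0.80)(0.59950) + (-0.20)(0.20000) + (0.00)(0.09700) + (-0.35)(0.12350) = 0.396375
(I − A)⁻¹ = adj(I−A) / det(I−A) ≈
  [   1.5125     0.6080     0.5796     0.9171]
  [   0.5046     1.3371     0.6938     0.5645]
  [   0.2447     0.2485     1.3365     0.6238]
  [   0.3116     0.6257     0.9284     1.7736]
x = (I − A)⁻¹ d = adj(I−A)·d / det(I−A), with det(I−A) = 0.396375:
  x_1 = (0.59950·60 + 0.24100·220 + 0.22975·440 + 0.36350·440) / 0.396375 = 350.02 / 0.396375 ≈ 883.05
  x_2 = (0.20000·60 + 0.53000·220 + 0.27500·440 + 0.22375·440) / 0.396375 = 348.05 / 0.396375 ≈ 878.08
  x_3 = (0.09700·60 + 0.09850·220 + 0.52975·440 + 0.24725·440) / 0.396375 = 369.37 / 0.396375 ≈ 931.87
  x_4 = (0.12350·60 + 0.24800·220 + 0.36800·440 + 0.70300·440) / 0.396375 = 533.21 / 0.396375 ≈ 1345.22

x_1 = 883.05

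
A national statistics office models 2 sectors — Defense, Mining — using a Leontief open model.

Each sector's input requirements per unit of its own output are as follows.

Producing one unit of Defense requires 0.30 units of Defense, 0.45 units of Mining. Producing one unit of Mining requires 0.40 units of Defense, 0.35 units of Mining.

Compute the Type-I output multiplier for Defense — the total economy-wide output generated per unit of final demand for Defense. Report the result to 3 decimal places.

m_D = 4.000

I − A =
  [   0.70    -0.40]
  [  -0.45     0.65]
det(I−A) = (0.70)(0.65) − (-0.40)(-0.45) = 0.2750
adj(I−A) = [[0.65, 0.40], [0.45, 0.70]]
(I − A)⁻¹ = adj(I−A) / det(I−A) ≈
  [   2.3636     1.4545]
  [   1.6364     2.5455]
The output multiplier for sector j is the column-j sum of the Leontief inverse (I − A)⁻¹ = adj(I−A) / det(I−A).
Column D of adj(I−A): (0.65, 0.45); det(I−A) = 0.2750.
m_D = (0.65 + 0.45) / 0.2750 = 1.10 / 0.2750 = 4.000.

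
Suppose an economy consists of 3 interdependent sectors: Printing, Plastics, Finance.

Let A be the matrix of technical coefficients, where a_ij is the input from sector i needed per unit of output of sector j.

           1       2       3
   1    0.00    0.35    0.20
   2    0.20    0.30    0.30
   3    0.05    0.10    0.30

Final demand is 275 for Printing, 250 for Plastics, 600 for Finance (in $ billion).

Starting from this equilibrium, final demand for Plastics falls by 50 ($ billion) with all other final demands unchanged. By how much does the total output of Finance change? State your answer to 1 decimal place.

Δx_3 = -14.9

I − A =
  [   1.00    -0.35    -0.20]
  [  -0.20     0.70    -0.30]
  [  -0.05    -0.10     0.70]
Cofactors of I−A, C_ij = (−1)^(i+j)·(minor ij) (rows/columns in the sector order above):
  C_11 = (0.70)(0.70) − (-0.30)(-0.10) = 0.4600
  C_12 = −[(-0.20)(0.70) − (-0.30)(-0.05)] = 0.1550
  C_13 = (-0.20)(-0.10) − (0.70)(-0.05) = 0.0550
  C_21 = −[(-0.35)(0.70) − (-0.20)(-0.10)] = 0.2650
  C_22 = (1.00)(0.70) − (-0.20)(-0.05) = 0.6900
  C_23 = −[(1.00)(-0.10) − (-0.35)(-0.05)] = 0.1175
  C_31 = (-0.35)(-0.30) − (-0.20)(0.70) = 0.2450
  C_32 = −[(1.00)(-0.30) − (-0.20)(-0.20)] = 0.3400
  C_33 = (1.00)(0.70) − (-0.35)(-0.20) = 0.6300
det(I−A) = Σ_j (I−A)_1j·C_1j = (1.00)(0.4600) + (-0.35)(0.1550) + (-0.20)(0.0550) = 0.39475
adj(I−A) = Cᵀ =
  [ 0.4600   0.2650   0.2450]
  [ 0.1550   0.6900   0.3400]
  [ 0.0550   0.1175   0.6300]
(I − A)⁻¹ = adj(I−A) / det(I−A) ≈
  [   1.1653     0.6713     0.6206]
  [   0.3927     1.7479     0.8613]
  [   0.1393     0.2977     1.5959]
Δx = (I − A)⁻¹ Δd with Δd having -50 in the Plastics component and 0 elsewhere.
So Δx_3 = L_32 · (-50), where L_32 = adj(I−A)_32 / det(I−A) = 0.1175 / 0.39475.
Δx_3 = 0.1175 × (-50) / 0.39475 = -5.875 / 0.39475 ≈ -14.9.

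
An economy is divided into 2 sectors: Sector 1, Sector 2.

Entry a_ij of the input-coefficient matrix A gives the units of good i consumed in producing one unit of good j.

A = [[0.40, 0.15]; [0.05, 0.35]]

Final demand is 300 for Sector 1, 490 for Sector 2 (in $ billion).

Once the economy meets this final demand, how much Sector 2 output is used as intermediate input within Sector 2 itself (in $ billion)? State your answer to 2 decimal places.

I − A =
  [   0.60    -0.15]
  [  -0.05     0.65]
det(I−A) = (0.60)(0.65) − (-0.15)(-0.05) = 0.3825
adj(I−A) = [[0.65, 0.15], [0.05, 0.60]]
(I − A)⁻¹ = adj(I−A) / det(I−A) ≈
  [   1.6993     0.3922]
  [   0.1307     1.5686]
First solve x = (I − A)⁻¹ d = adj(I−A)·d / det(I−A); in particular x_2 = (0.05·300 + 0.60·490) / 0.3825 = 309.00 / 0.3825 ≈ 807.8431.
Intermediate flow from 2 to 2: z_22 = a_22 · x_2 = 0.35 × 309.00 / 0.3825 = 108.15 / 0.3825 ≈ 282.75.

z_22 = 282.75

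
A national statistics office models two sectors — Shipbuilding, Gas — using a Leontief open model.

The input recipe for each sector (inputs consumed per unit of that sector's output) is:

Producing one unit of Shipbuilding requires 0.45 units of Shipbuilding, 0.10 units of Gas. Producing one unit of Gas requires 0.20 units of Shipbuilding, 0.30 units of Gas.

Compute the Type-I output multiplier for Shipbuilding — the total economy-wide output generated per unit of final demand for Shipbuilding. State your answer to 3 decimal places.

m_S = 2.192

I − A =
  [   0.55    -0.20]
  [  -0.10     0.70]
det(I−A) = (0.55)(0.70) − (-0.20)(-0.10) = 0.3650
adj(I−A) = [[0.70, 0.20], [0.10, 0.55]]
(I − A)⁻¹ = adj(I−A) / det(I−A) ≈
  [   1.9178     0.5479]
  [   0.2740     1.5068]
The output multiplier for sector j is the column-j sum of the Leontief inverse (I − A)⁻¹ = adj(I−A) / det(I−A).
Column S of adj(I−A): (0.70, 0.10); det(I−A) = 0.3650.
m_S = (0.70 + 0.10) / 0.3650 = 0.80 / 0.3650 ≈ 2.192.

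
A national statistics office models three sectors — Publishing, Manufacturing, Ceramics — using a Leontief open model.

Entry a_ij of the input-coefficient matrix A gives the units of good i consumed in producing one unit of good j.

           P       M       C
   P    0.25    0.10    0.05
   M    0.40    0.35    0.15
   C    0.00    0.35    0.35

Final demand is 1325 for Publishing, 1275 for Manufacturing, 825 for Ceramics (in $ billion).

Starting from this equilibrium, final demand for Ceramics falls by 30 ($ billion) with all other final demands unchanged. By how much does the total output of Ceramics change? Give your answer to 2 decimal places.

I − A =
  [   0.75    -0.10    -0.05]
  [  -0.40     0.65    -0.15]
  [   0.00    -0.35     0.65]
Cofactors of I−A, C_ij = (−1)^(i+j)·(minor ij) (rows/columns in the sector order above):
  C_11 = (0.65)(0.65) − (-0.15)(-0.35) = 0.3700
  C_12 = −[(-0.40)(0.65) − (-0.15)(0.00)] = 0.2600
  C_13 = (-0.40)(-0.35) − (0.65)(0.00) = 0.1400
  C_21 = −[(-0.10)(0.65) − (-0.05)(-0.35)] = 0.0825
  C_22 = (0.75)(0.65) − (-0.05)(0.00) = 0.4875
  C_23 = −[(0.75)(-0.35) − (-0.10)(0.00)] = 0.2625
  C_31 = (-0.10)(-0.15) − (-0.05)(0.65) = 0.0475
  C_32 = −[(0.75)(-0.15) − (-0.05)(-0.40)] = 0.1325
  C_33 = (0.75)(0.65) − (-0.10)(-0.40) = 0.4475
det(I−A) = Σ_j (I−A)_1j·C_1j = (0.75)(0.3700) + (-0.10)(0.2600) + (-0.05)(0.1400) = 0.2445
adj(I−A) = Cᵀ =
  [ 0.3700   0.0825   0.0475]
  [ 0.2600   0.4875   0.1325]
  [ 0.1400   0.2625   0.4475]
(I − A)⁻¹ = adj(I−A) / det(I−A) ≈
  [   1.5133     0.3374     0.1943]
  [   1.0634     1.9939     0.5419]
  [   0.5726     1.0736     1.8303]
Δx = (I − A)⁻¹ Δd with Δd having -30 in the Ceramics component and 0 elsewhere.
So Δx_C = L_CC · (-30), where L_CC = adj(I−A)_CC / det(I−A) = 0.4475 / 0.2445.
Δx_C = 0.4475 × (-30) / 0.2445 = -13.425 / 0.2445 ≈ -54.91.

Δx_C = -54.91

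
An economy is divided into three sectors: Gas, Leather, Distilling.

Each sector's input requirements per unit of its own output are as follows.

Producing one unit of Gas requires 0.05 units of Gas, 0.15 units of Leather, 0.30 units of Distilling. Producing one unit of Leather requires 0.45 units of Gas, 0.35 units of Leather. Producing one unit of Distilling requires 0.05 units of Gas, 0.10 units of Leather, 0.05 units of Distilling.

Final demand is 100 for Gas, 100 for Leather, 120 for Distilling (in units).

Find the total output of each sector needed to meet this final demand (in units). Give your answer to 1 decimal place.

x_1 = 227.9, x_2 = 237.0, x_3 = 198.3

I − A =
  [   0.95    -0.45    -0.05]
  [  -0.15     0.65    -0.10]
  [  -0.30     0.00     0.95]
Cofactors of I−A, C_ij = (−1)^(i+j)·(minor ij) (rows/columns in the sector order above):
  C_11 = (0.65)(0.95) − (-0.10)(0.00) = 0.6175
  C_12 = −[(-0.15)(0.95) − (-0.10)(-0.30)] = 0.1725
  C_13 = (-0.15)(0.00) − (0.65)(-0.30) = 0.1950
  C_21 = −[(-0.45)(0.95) − (-0.05)(0.00)] = 0.4275
  C_22 = (0.95)(0.95) − (-0.05)(-0.30) = 0.8875
  C_23 = −[(0.95)(0.00) − (-0.45)(-0.30)] = 0.1350
  C_31 = (-0.45)(-0.10) − (-0.05)(0.65) = 0.0775
  C_32 = −[(0.95)(-0.10) − (-0.05)(-0.15)] = 0.1025
  C_33 = (0.95)(0.65) − (-0.45)(-0.15) = 0.5500
det(I−A) = Σ_j (I−A)_1j·C_1j = (0.95)(0.6175) + (-0.45)(0.1725) + (-0.05)(0.1950) = 0.49925
adj(I−A) = Cᵀ =
  [ 0.6175   0.4275   0.0775]
  [ 0.1725   0.8875   0.1025]
  [ 0.1950   0.1350   0.5500]
(I − A)⁻¹ = adj(I−A) / det(I−A) ≈
  [   1.2369     0.8563     0.1552]
  [   0.3455     1.7777     0.2053]
  [   0.3906     0.2704     1.1017]
x = (I − A)⁻¹ d = adj(I−A)·d / det(I−A), with det(I−A) = 0.49925:
  x_1 = (0.6175·100 + 0.4275·100 + 0.0775·120) / 0.49925 = 113.80 / 0.49925 ≈ 227.9
  x_2 = (0.1725·100 + 0.8875·100 + 0.1025·120) / 0.49925 = 118.30 / 0.49925 ≈ 237.0
  x_3 = (0.1950·100 + 0.1350·100 + 0.5500·120) / 0.49925 = 99.00 / 0.49925 ≈ 198.3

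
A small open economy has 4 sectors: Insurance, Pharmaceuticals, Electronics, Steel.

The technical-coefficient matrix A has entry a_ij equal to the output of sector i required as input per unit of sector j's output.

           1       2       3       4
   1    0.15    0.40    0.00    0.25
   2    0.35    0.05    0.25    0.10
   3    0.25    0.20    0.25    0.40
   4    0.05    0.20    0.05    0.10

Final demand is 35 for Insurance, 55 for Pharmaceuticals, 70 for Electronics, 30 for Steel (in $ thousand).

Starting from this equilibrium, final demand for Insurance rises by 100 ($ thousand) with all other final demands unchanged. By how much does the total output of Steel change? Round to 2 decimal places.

I − A =
  [   0.85    -0.40     0.00    -0.25]
  [  -0.35     0.95    -0.25    -0.10]
  [  -0.25    -0.20     0.75    -0.40]
  [  -0.05    -0.20    -0.05     0.90]
Compute the cofactors C_ij = (−1)^(i+j)·(3×3 minor ij) of I−A; the adjugate is their transpose:
adj(I−A) = Cᵀ =
  [ 0.541250   0.302000   0.116375   0.235625]
  [ 0.295500   0.544250   0.196750   0.230000]
  [ 0.319750   0.329000   0.552375   0.370875]
  [ 0.113500   0.156000   0.080875   0.433125]
det(I−A) = Σ_j (I−A)_1j·C_1j = (0.85)(0.541250) + (-0.40)(0.295500) + (0.00)(0.319750) + (-0.25)(0.113500) = 0.3134875
(I − A)⁻¹ = adj(I−A) / det(I−A) ≈
  [   1.7265     0.9634     0.3712     0.7516]
  [   0.9426     1.7361     0.6276     0.7337]
  [   1.0200     1.0495     1.7620     1.1831]
  [   0.3621     0.4976     0.2580     1.3816]
Δx = (I − A)⁻¹ Δd with Δd having +100 in the Insurance component and 0 elsewhere.
So Δx_4 = L_41 · (+100), where L_41 = adj(I−A)_41 / det(I−A) = 0.113500 / 0.3134875.
Δx_4 = 0.113500 × (+100) / 0.3134875 = 11.35 / 0.3134875 ≈ 36.21.

Δx_4 = 36.21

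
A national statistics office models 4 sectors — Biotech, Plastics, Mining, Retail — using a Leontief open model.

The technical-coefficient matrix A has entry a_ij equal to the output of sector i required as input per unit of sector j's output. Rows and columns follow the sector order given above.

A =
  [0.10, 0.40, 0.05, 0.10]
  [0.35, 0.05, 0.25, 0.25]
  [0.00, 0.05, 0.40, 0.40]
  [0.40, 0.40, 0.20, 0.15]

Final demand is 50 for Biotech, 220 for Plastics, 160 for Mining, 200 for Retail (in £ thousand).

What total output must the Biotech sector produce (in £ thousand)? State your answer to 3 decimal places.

x_B = 994.460

I − A =
  [   0.90    -0.40    -0.05    -0.10]
  [  -0.35     0.95    -0.25    -0.25]
  [   0.00    -0.05     0.60    -0.40]
  [  -0.40    -0.40    -0.20     0.85]
Compute the cofactors C_ij = (−1)^(i+j)·(3×3 minor ij) of I−A; the adjugate is their transpose:
adj(I−A) = Cᵀ =
  [ 0.295375   0.207125   0.169375   0.175375]
  [ 0.250500   0.355000   0.253125   0.253000]
  [ 0.227875   0.244250   0.425750   0.299000]
  [ 0.310500   0.322000   0.299000   0.416875]
det(I−A) = Σ_j (I−A)_1j·C_1j = (0.90)(0.295375) + (-0.40)(0.250500) + (-0.05)(0.227875) + (-0.10)(0.310500) = 0.12319375
(I − A)⁻¹ = adj(I−A) / det(I−A) ≈
  [   2.3976     1.6813     1.3749     1.4236]
  [   2.0334     2.8816     2.0547     2.0537]
  [   1.8497     1.9826     3.4559     2.4271]
  [   2.5204     2.6138     2.4271     3.3839]
x = (I − A)⁻¹ d = adj(I−A)·d / det(I−A), with det(I−A) = 0.12319375:
  x_B = (0.295375·50 + 0.207125·220 + 0.169375·160 + 0.175375·200) / 0.12319375 = 122.51125 / 0.12319375 ≈ 994.460
  x_P = (0.250500·50 + 0.355000·220 + 0.253125·160 + 0.253000·200) / 0.12319375 = 181.725 / 0.12319375 ≈ 1475.115
  x_M = (0.227875·50 + 0.244250·220 + 0.425750·160 + 0.299000·200) / 0.12319375 = 193.04875 / 0.12319375 ≈ 1567.034
  x_R = (0.310500·50 + 0.322000·220 + 0.299000·160 + 0.416875·200) / 0.12319375 = 217.58 / 0.12319375 ≈ 1766.161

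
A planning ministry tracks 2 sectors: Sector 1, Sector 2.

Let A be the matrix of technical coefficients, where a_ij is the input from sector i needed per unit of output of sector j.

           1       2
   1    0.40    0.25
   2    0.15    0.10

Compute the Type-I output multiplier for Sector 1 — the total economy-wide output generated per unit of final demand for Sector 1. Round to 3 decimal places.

I − A =
  [   0.60    -0.25]
  [  -0.15     0.90]
det(I−A) = (0.60)(0.90) − (-0.25)(-0.15) = 0.5025
adj(I−A) = [[0.90, 0.25], [0.15, 0.60]]
(I − A)⁻¹ = adj(I−A) / det(I−A) ≈
  [   1.7910     0.4975]
  [   0.2985     1.1940]
The output multiplier for sector j is the column-j sum of the Leontief inverse (I − A)⁻¹ = adj(I−A) / det(I−A).
Column 1 of adj(I−A): (0.90, 0.15); det(I−A) = 0.5025.
m_1 = (0.90 + 0.15) / 0.5025 = 1.05 / 0.5025 ≈ 2.090.

m_1 = 2.090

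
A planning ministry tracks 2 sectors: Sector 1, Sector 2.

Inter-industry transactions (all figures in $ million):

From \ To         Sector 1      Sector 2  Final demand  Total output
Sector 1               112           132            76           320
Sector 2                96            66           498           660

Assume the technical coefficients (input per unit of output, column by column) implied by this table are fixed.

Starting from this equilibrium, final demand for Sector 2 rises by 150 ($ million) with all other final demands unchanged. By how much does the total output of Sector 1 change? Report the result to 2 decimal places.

Δx_1 = 57.14

Technical coefficients a_ij = z_ij / X_j:
  a_11 = 112/320 = 0.35, a_21 = 96/320 = 0.30
  a_12 = 132/660 = 0.20, a_22 = 66/660 = 0.10
I − A =
  [   0.65    -0.20]
  [  -0.30     0.90]
det(I−A) = (0.65)(0.90) − (-0.20)(-0.30) = 0.5250
adj(I−A) = [[0.90, 0.20], [0.30, 0.65]]
(I − A)⁻¹ = adj(I−A) / det(I−A) ≈
  [   1.7143     0.3810]
  [   0.5714     1.2381]
Δx = (I − A)⁻¹ Δd with Δd having +150 in the Sector 2 component and 0 elsewhere.
So Δx_1 = L_12 · (+150), where L_12 = adj(I−A)_12 / det(I−A) = 0.20 / 0.5250.
Δx_1 = 0.20 × (+150) / 0.5250 = 30.00 / 0.5250 ≈ 57.14.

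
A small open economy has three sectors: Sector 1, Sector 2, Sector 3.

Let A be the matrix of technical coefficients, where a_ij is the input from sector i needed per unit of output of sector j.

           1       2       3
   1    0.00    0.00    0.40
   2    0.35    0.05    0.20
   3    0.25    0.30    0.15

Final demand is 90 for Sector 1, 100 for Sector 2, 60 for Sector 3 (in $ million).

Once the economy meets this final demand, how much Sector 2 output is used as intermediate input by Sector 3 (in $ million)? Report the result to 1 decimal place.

I − A =
  [   1.00     0.00    -0.40]
  [  -0.35     0.95    -0.20]
  [  -0.25    -0.30     0.85]
Cofactors of I−A, C_ij = (−1)^(i+j)·(minor ij) (rows/columns in the sector order above):
  C_11 = (0.95)(0.85) − (-0.20)(-0.30) = 0.7475
  C_12 = −[(-0.35)(0.85) − (-0.20)(-0.25)] = 0.3475
  C_13 = (-0.35)(-0.30) − (0.95)(-0.25) = 0.3425
  C_21 = −[(0.00)(0.85) − (-0.40)(-0.30)] = 0.1200
  C_22 = (1.00)(0.85) − (-0.40)(-0.25) = 0.7500
  C_23 = −[(1.00)(-0.30) − (0.00)(-0.25)] = 0.3000
  C_31 = (0.00)(-0.20) − (-0.40)(0.95) = 0.3800
  C_32 = −[(1.00)(-0.20) − (-0.40)(-0.35)] = 0.3400
  C_33 = (1.00)(0.95) − (0.00)(-0.35) = 0.9500
det(I−A) = Σ_j (I−A)_1j·C_1j = (1.00)(0.7475) + (0.00)(0.3475) + (-0.40)(0.3425) = 0.6105
adj(I−A) = Cᵀ =
  [ 0.7475   0.1200   0.3800]
  [ 0.3475   0.7500   0.3400]
  [ 0.3425   0.3000   0.9500]
(I − A)⁻¹ = adj(I−A) / det(I−A) ≈
  [   1.2244     0.1966     0.6224]
  [   0.5692     1.2285     0.5569]
  [   0.5610     0.4914     1.5561]
First solve x = (I − A)⁻¹ d = adj(I−A)·d / det(I−A); in particular x_3 = (0.3425·90 + 0.3000·100 + 0.9500·60) / 0.6105 = 117.825 / 0.6105 ≈ 192.998.
Intermediate flow from 2 to 3: z_23 = a_23 · x_3 = 0.20 × 117.825 / 0.6105 = 23.565 / 0.6105 ≈ 38.6.

z_23 = 38.6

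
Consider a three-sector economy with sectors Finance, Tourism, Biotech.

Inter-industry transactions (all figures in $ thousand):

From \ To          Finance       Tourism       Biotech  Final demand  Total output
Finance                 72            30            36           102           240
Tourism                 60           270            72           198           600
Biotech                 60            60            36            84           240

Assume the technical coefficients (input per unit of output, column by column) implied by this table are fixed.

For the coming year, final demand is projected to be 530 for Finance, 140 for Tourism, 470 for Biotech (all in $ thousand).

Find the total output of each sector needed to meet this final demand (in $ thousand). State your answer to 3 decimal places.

Technical coefficients a_ij = z_ij / X_j:
  a_FF = 72/240 = 0.30, a_TF = 60/240 = 0.25, a_BF = 60/240 = 0.25
  a_FT = 30/600 = 0.05, a_TT = 270/600 = 0.45, a_BT = 60/600 = 0.10
  a_FB = 36/240 = 0.15, a_TB = 72/240 = 0.30, a_BB = 36/240 = 0.15
I − A =
  [   0.70    -0.05    -0.15]
  [  -0.25     0.55    -0.30]
  [  -0.25    -0.10     0.85]
Cofactors of I−A, C_ij = (−1)^(i+j)·(minor ij) (rows/columns in the sector order above):
  C_11 = (0.55)(0.85) − (-0.30)(-0.10) = 0.4375
  C_12 = −[(-0.25)(0.85) − (-0.30)(-0.25)] = 0.2875
  C_13 = (-0.25)(-0.10) − (0.55)(-0.25) = 0.1625
  C_21 = −[(-0.05)(0.85) − (-0.15)(-0.10)] = 0.0575
  C_22 = (0.70)(0.85) − (-0.15)(-0.25) = 0.5575
  C_23 = −[(0.70)(-0.10) − (-0.05)(-0.25)] = 0.0825
  C_31 = (-0.05)(-0.30) − (-0.15)(0.55) = 0.0975
  C_32 = −[(0.70)(-0.30) − (-0.15)(-0.25)] = 0.2475
  C_33 = (0.70)(0.55) − (-0.05)(-0.25) = 0.3725
det(I−A) = Σ_j (I−A)_1j·C_1j = (0.70)(0.4375) + (-0.05)(0.2875) + (-0.15)(0.1625) = 0.2675
adj(I−A) = Cᵀ =
  [ 0.4375   0.0575   0.0975]
  [ 0.2875   0.5575   0.2475]
  [ 0.1625   0.0825   0.3725]
(I − A)⁻¹ = adj(I−A) / det(I−A) ≈
  [   1.6355     0.2150     0.3645]
  [   1.0748     2.0841     0.9252]
  [   0.6075     0.3084     1.3925]
x = (I − A)⁻¹ d = adj(I−A)·d / det(I−A), with det(I−A) = 0.2675:
  x_F = (0.4375·530 + 0.0575·140 + 0.0975·470) / 0.2675 = 285.75 / 0.2675 ≈ 1068.224
  x_T = (0.2875·530 + 0.5575·140 + 0.2475·470) / 0.2675 = 346.75 / 0.2675 ≈ 1296.262
  x_B = (0.1625·530 + 0.0825·140 + 0.3725·470) / 0.2675 = 272.75 / 0.2675 ≈ 1019.626

x_F = 1068.224, x_T = 1296.262, x_B = 1019.626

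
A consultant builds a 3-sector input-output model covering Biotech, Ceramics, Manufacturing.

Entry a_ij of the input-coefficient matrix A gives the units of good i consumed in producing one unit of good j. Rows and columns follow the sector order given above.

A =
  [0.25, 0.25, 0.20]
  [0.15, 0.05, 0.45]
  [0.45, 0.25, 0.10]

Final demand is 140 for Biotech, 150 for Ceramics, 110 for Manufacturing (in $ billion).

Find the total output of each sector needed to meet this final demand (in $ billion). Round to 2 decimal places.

x_1 = 470.29, x_2 = 462.25, x_3 = 485.77

I − A =
  [   0.75    -0.25    -0.20]
  [  -0.15     0.95    -0.45]
  [  -0.45    -0.25     0.90]
Cofactors of I−A, C_ij = (−1)^(i+j)·(minor ij) (rows/columns in the sector order above):
  C_11 = (0.95)(0.90) − (-0.45)(-0.25) = 0.7425
  C_12 = −[(-0.15)(0.90) − (-0.45)(-0.45)] = 0.3375
  C_13 = (-0.15)(-0.25) − (0.95)(-0.45) = 0.4650
  C_21 = −[(-0.25)(0.90) − (-0.20)(-0.25)] = 0.2750
  C_22 = (0.75)(0.90) − (-0.20)(-0.45) = 0.5850
  C_23 = −[(0.75)(-0.25) − (-0.25)(-0.45)] = 0.3000
  C_31 = (-0.25)(-0.45) − (-0.20)(0.95) = 0.3025
  C_32 = −[(0.75)(-0.45) − (-0.20)(-0.15)] = 0.3675
  C_33 = (0.75)(0.95) − (-0.25)(-0.15) = 0.6750
det(I−A) = Σ_j (I−A)_1j·C_1j = (0.75)(0.7425) + (-0.25)(0.3375) + (-0.20)(0.4650) = 0.3795
adj(I−A) = Cᵀ =
  [ 0.7425   0.2750   0.3025]
  [ 0.3375   0.5850   0.3675]
  [ 0.4650   0.3000   0.6750]
(I − A)⁻¹ = adj(I−A) / det(I−A) ≈
  [   1.9565     0.7246     0.7971]
  [   0.8893     1.5415     0.9684]
  [   1.2253     0.7905     1.7787]
x = (I − A)⁻¹ d = adj(I−A)·d / det(I−A), with det(I−A) = 0.3795:
  x_1 = (0.7425·140 + 0.2750·150 + 0.3025·110) / 0.3795 = 178.475 / 0.3795 ≈ 470.29
  x_2 = (0.3375·140 + 0.5850·150 + 0.3675·110) / 0.3795 = 175.425 / 0.3795 ≈ 462.25
  x_3 = (0.4650·140 + 0.3000·150 + 0.6750·110) / 0.3795 = 184.35 / 0.3795 ≈ 485.77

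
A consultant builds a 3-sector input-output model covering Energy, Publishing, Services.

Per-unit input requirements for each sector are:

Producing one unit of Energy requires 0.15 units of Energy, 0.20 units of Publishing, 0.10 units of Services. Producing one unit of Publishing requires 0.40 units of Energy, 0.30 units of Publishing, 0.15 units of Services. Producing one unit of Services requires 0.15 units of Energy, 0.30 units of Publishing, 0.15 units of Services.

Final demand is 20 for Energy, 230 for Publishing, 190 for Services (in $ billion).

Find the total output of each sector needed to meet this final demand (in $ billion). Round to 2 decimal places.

x_E = 368.12, x_P = 592.95, x_S = 371.48

I − A =
  [   0.85    -0.40    -0.15]
  [  -0.20     0.70    -0.30]
  [  -0.10    -0.15     0.85]
Cofactors of I−A, C_ij = (−1)^(i+j)·(minor ij) (rows/columns in the sector order above):
  C_11 = (0.70)(0.85) − (-0.30)(-0.15) = 0.5500
  C_12 = −[(-0.20)(0.85) − (-0.30)(-0.10)] = 0.2000
  C_13 = (-0.20)(-0.15) − (0.70)(-0.10) = 0.1000
  C_21 = −[(-0.40)(0.85) − (-0.15)(-0.15)] = 0.3625
  C_22 = (0.85)(0.85) − (-0.15)(-0.10) = 0.7075
  C_23 = −[(0.85)(-0.15) − (-0.40)(-0.10)] = 0.1675
  C_31 = (-0.40)(-0.30) − (-0.15)(0.70) = 0.2250
  C_32 = −[(0.85)(-0.30) − (-0.15)(-0.20)] = 0.2850
  C_33 = (0.85)(0.70) − (-0.40)(-0.20) = 0.5150
det(I−A) = Σ_j (I−A)_1j·C_1j = (0.85)(0.5500) + (-0.40)(0.2000) + (-0.15)(0.1000) = 0.3725
adj(I−A) = Cᵀ =
  [ 0.5500   0.3625   0.2250]
  [ 0.2000   0.7075   0.2850]
  [ 0.1000   0.1675   0.5150]
(I − A)⁻¹ = adj(I−A) / det(I−A) ≈
  [   1.4765     0.9732     0.6040]
  [   0.5369     1.8993     0.7651]
  [   0.2685     0.4497     1.3826]
x = (I − A)⁻¹ d = adj(I−A)·d / det(I−A), with det(I−A) = 0.3725:
  x_E = (0.5500·20 + 0.3625·230 + 0.2250·190) / 0.3725 = 137.125 / 0.3725 ≈ 368.12
  x_P = (0.2000·20 + 0.7075·230 + 0.2850·190) / 0.3725 = 220.875 / 0.3725 ≈ 592.95
  x_S = (0.1000·20 + 0.1675·230 + 0.5150·190) / 0.3725 = 138.375 / 0.3725 ≈ 371.48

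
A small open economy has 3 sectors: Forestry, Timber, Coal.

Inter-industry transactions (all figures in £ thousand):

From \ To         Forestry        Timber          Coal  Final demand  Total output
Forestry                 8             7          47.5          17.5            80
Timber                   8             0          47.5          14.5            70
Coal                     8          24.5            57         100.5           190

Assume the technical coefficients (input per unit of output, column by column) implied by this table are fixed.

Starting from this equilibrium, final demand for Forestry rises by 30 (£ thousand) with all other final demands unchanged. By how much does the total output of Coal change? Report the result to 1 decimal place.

Δx_C = 8.0

Technical coefficients a_ij = z_ij / X_j:
  a_FF = 8/80 = 0.10, a_TF = 8/80 = 0.10, a_CF = 8/80 = 0.10
  a_FT = 7/70 = 0.10, a_TT = 0/70 = 0.00, a_CT = 24.5/70 = 0.35
  a_FC = 47.5/190 = 0.25, a_TC = 47.5/190 = 0.25, a_CC = 57/190 = 0.30
I − A =
  [   0.90    -0.10    -0.25]
  [  -0.10     1.00    -0.25]
  [  -0.10    -0.35     0.70]
Cofactors of I−A, C_ij = (−1)^(i+j)·(minor ij) (rows/columns in the sector order above):
  C_11 = (1.00)(0.70) − (-0.25)(-0.35) = 0.6125
  C_12 = −[(-0.10)(0.70) − (-0.25)(-0.10)] = 0.0950
  C_13 = (-0.10)(-0.35) − (1.00)(-0.10) = 0.1350
  C_21 = −[(-0.10)(0.70) − (-0.25)(-0.35)] = 0.1575
  C_22 = (0.90)(0.70) − (-0.25)(-0.10) = 0.6050
  C_23 = −[(0.90)(-0.35) − (-0.10)(-0.10)] = 0.3250
  C_31 = (-0.10)(-0.25) − (-0.25)(1.00) = 0.2750
  C_32 = −[(0.90)(-0.25) − (-0.25)(-0.10)] = 0.2500
  C_33 = (0.90)(1.00) − (-0.10)(-0.10) = 0.8900
det(I−A) = Σ_j (I−A)_1j·C_1j = (0.90)(0.6125) + (-0.10)(0.0950) + (-0.25)(0.1350) = 0.5080
adj(I−A) = Cᵀ =
  [ 0.6125   0.1575   0.2750]
  [ 0.0950   0.6050   0.2500]
  [ 0.1350   0.3250   0.8900]
(I − A)⁻¹ = adj(I−A) / det(I−A) ≈
  [   1.2057     0.3100     0.5413]
  [   0.1870     1.1909     0.4921]
  [   0.2657     0.6398     1.7520]
Δx = (I − A)⁻¹ Δd with Δd having +30 in the Forestry component and 0 elsewhere.
So Δx_C = L_CF · (+30), where L_CF = adj(I−A)_CF / det(I−A) = 0.1350 / 0.5080.
Δx_C = 0.1350 × (+30) / 0.5080 = 4.05 / 0.5080 ≈ 8.0.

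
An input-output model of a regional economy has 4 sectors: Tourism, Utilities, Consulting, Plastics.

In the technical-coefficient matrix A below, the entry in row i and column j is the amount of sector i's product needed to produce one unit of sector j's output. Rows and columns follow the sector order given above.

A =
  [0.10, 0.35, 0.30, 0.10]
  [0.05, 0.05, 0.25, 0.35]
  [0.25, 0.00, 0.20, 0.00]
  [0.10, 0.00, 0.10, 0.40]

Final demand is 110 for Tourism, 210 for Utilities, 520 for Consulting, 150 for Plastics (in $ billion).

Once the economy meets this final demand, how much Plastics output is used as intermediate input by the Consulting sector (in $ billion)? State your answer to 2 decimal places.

I − A =
  [   0.90    -0.35    -0.30    -0.10]
  [  -0.05     0.95    -0.25    -0.35]
  [  -0.25     0.00     0.80     0.00]
  [  -0.10     0.00    -0.10     0.60]
Compute the cofactors C_ij = (−1)^(i+j)·(3×3 minor ij) of I−A; the adjugate is their transpose:
adj(I−A) = Cᵀ =
  [ 0.456000   0.168000   0.245250   0.174000]
  [ 0.098250   0.376500   0.184000   0.236000]
  [ 0.142500   0.052500   0.480750   0.054375]
  [ 0.099750   0.036750   0.121000   0.576875]
det(I−A) = Σ_j (I−A)_1j·C_1j = (0.90)(0.456000) + (-0.35)(0.098250) + (-0.30)(0.142500) + (-0.10)(0.099750) = 0.3232875
(I − A)⁻¹ = adj(I−A) / det(I−A) ≈
  [   1.4105     0.5197     0.7586     0.5382]
  [   0.3039     1.1646     0.5692     0.7300]
  [   0.4408     0.1624     1.4871     0.1682]
  [   0.3085     0.1137     0.3743     1.7844]
First solve x = (I − A)⁻¹ d = adj(I−A)·d / det(I−A); in particular x_3 = (0.142500·110 + 0.052500·210 + 0.480750·520 + 0.054375·150) / 0.3232875 = 284.84625 / 0.3232875 ≈ 881.0927.
Intermediate flow from 4 to 3: z_43 = a_43 · x_3 = 0.10 × 284.84625 / 0.3232875 = 28.484625 / 0.3232875 ≈ 88.11.

z_43 = 88.11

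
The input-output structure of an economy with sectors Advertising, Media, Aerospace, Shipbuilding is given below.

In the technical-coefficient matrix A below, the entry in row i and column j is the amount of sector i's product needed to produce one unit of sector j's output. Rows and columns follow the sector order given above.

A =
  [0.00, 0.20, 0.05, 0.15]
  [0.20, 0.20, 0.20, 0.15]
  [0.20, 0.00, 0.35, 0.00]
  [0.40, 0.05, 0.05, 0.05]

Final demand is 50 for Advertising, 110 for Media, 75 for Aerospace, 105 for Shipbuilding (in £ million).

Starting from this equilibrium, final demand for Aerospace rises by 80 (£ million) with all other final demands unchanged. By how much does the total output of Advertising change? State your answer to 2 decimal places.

I − A =
  [   1.00    -0.20    -0.05    -0.15]
  [  -0.20     0.80    -0.20    -0.15]
  [  -0.20     0.00     0.65     0.00]
  [  -0.40    -0.05    -0.05     0.95]
Compute the cofactors C_ij = (−1)^(i+j)·(3×3 minor ij) of I−A; the adjugate is their transpose:
adj(I−A) = Cᵀ =
  [ 0.489125   0.128375   0.084625   0.097500]
  [ 0.202000   0.567500   0.199500   0.121500]
  [ 0.150500   0.039500   0.653000   0.030000]
  [ 0.224500   0.086000   0.080500   0.478000]
det(I−A) = Σ_j (I−A)_1j·C_1j = (1.00)(0.489125) + (-0.20)(0.202000) + (-0.05)(0.150500) + (-0.15)(0.224500) = 0.407525
(I − A)⁻¹ = adj(I−A) / det(I−A) ≈
  [   1.2002     0.3150     0.2077     0.2392]
  [   0.4957     1.3926     0.4895     0.2981]
  [   0.3693     0.0969     1.6024     0.0736]
  [   0.5509     0.2110     0.1975     1.1729]
Δx = (I − A)⁻¹ Δd with Δd having +80 in the Aerospace component and 0 elsewhere.
So Δx_1 = L_13 · (+80), where L_13 = adj(I−A)_13 / det(I−A) = 0.084625 / 0.407525.
Δx_1 = 0.084625 × (+80) / 0.407525 = 6.77 / 0.407525 ≈ 16.61.

Δx_1 = 16.61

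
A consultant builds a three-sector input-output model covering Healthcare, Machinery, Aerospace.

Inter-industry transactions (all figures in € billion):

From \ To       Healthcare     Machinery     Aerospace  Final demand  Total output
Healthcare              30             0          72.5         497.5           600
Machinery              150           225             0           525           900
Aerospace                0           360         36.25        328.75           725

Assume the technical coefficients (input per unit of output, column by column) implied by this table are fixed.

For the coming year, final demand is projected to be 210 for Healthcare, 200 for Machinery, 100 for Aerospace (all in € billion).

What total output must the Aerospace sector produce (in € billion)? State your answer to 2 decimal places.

x_3 = 252.30

Technical coefficients a_ij = z_ij / X_j:
  a_11 = 30/600 = 0.05, a_21 = 150/600 = 0.25, a_31 = 0/600 = 0.00
  a_12 = 0/900 = 0.00, a_22 = 225/900 = 0.25, a_32 = 360/900 = 0.40
  a_13 = 72.5/725 = 0.10, a_23 = 0/725 = 0.00, a_33 = 36.25/725 = 0.05
I − A =
  [   0.95     0.00    -0.10]
  [  -0.25     0.75     0.00]
  [   0.00    -0.40     0.95]
Cofactors of I−A, C_ij = (−1)^(i+j)·(minor ij) (rows/columns in the sector order above):
  C_11 = (0.75)(0.95) − (0.00)(-0.40) = 0.7125
  C_12 = −[(-0.25)(0.95) − (0.00)(0.00)] = 0.2375
  C_13 = (-0.25)(-0.40) − (0.75)(0.00) = 0.1000
  C_21 = −[(0.00)(0.95) − (-0.10)(-0.40)] = 0.0400
  C_22 = (0.95)(0.95) − (-0.10)(0.00) = 0.9025
  C_23 = −[(0.95)(-0.40) − (0.00)(0.00)] = 0.3800
  C_31 = (0.00)(0.00) − (-0.10)(0.75) = 0.0750
  C_32 = −[(0.95)(0.00) − (-0.10)(-0.25)] = 0.0250
  C_33 = (0.95)(0.75) − (0.00)(-0.25) = 0.7125
det(I−A) = Σ_j (I−A)_1j·C_1j = (0.95)(0.7125) + (0.00)(0.2375) + (-0.10)(0.1000) = 0.666875
adj(I−A) = Cᵀ =
  [ 0.7125   0.0400   0.0750]
  [ 0.2375   0.9025   0.0250]
  [ 0.1000   0.3800   0.7125]
(I − A)⁻¹ = adj(I−A) / det(I−A) ≈
  [   1.0684     0.0600     0.1125]
  [   0.3561     1.3533     0.0375]
  [   0.1500     0.5698     1.0684]
x = (I − A)⁻¹ d = adj(I−A)·d / det(I−A), with det(I−A) = 0.666875:
  x_1 = (0.7125·210 + 0.0400·200 + 0.0750·100) / 0.666875 = 165.125 / 0.666875 ≈ 247.61
  x_2 = (0.2375·210 + 0.9025·200 + 0.0250·100) / 0.666875 = 232.875 / 0.666875 ≈ 349.20
  x_3 = (0.1000·210 + 0.3800·200 + 0.7125·100) / 0.666875 = 168.25 / 0.666875 ≈ 252.30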